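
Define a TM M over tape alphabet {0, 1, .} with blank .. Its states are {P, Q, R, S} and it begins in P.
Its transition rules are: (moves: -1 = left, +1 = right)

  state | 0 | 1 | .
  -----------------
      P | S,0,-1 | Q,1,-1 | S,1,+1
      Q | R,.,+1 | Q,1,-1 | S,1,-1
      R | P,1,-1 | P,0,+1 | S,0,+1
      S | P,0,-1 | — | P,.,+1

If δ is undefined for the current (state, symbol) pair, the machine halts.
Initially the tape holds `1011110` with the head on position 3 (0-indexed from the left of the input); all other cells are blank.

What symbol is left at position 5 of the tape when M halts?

0

P | 101[1]110   read 1 → write 1, move -1, go to Q
Q | 10[1]1110   read 1 → write 1, move -1, go to Q
Q | 1[0]11110   read 0 → write ., move +1, go to R
R | 1.[1]1110   read 1 → write 0, move +1, go to P
P | 1.0[1]110   read 1 → write 1, move -1, go to Q
Q | 1.[0]1110   read 0 → write ., move +1, go to R
R | 1..[1]110   read 1 → write 0, move +1, go to P
P | 1..0[1]10   read 1 → write 1, move -1, go to Q
Q | 1..[0]110   read 0 → write ., move +1, go to R
R | 1...[1]10   read 1 → write 0, move +1, go to P
P | 1...0[1]0   read 1 → write 1, move -1, go to Q
Q | 1...[0]10   read 0 → write ., move +1, go to R
R | 1....[1]0   read 1 → write 0, move +1, go to P
P | 1....0[0]   read 0 → write 0, move -1, go to S
S | 1....[0]0   read 0 → write 0, move -1, go to P
P | 1...[.]00   read . → write 1, move +1, go to S
S | 1...1[0]0   read 0 → write 0, move -1, go to P
P | 1...[1]00   read 1 → write 1, move -1, go to Q
Q | 1..[.]100   read . → write 1, move -1, go to S
S | 1.[.]1100   read . → write ., move +1, go to P
P | 1..[1]100   read 1 → write 1, move -1, go to Q
Q | 1.[.]1100   read . → write 1, move -1, go to S
S | 1[.]11100   read . → write ., move +1, go to P
P | 1.[1]1100   read 1 → write 1, move -1, go to Q
Q | 1[.]11100   read . → write 1, move -1, go to S
S | [1]111100
Cell 5 holds 0 when M halts.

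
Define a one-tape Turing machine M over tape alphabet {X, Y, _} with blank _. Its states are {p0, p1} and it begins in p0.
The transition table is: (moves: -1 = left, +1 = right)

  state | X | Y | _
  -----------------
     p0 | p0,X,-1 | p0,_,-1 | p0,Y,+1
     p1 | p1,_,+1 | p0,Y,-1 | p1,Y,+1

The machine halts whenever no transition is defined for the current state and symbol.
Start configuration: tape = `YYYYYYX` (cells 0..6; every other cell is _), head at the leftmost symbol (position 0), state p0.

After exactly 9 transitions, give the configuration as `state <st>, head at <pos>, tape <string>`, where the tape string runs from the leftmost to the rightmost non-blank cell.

state p0, head at 1, tape YYY_YYYYX

state=p0 head=0 tape=__[Y]YYYYYX   (p0,Y)→(p0,_,-1)
state=p0 head=-1 tape=_[_]_YYYYYX   (p0,_)→(p0,Y,+1)
state=p0 head=0 tape=_Y[_]YYYYYX   (p0,_)→(p0,Y,+1)
state=p0 head=1 tape=_YY[Y]YYYYX   (p0,Y)→(p0,_,-1)
state=p0 head=0 tape=_Y[Y]_YYYYX   (p0,Y)→(p0,_,-1)
state=p0 head=-1 tape=_[Y]__YYYYX   (p0,Y)→(p0,_,-1)
state=p0 head=-2 tape=[_]___YYYYX   (p0,_)→(p0,Y,+1)
state=p0 head=-1 tape=Y[_]__YYYYX   (p0,_)→(p0,Y,+1)
state=p0 head=0 tape=YY[_]_YYYYX   (p0,_)→(p0,Y,+1)
state=p0 head=1 tape=YYY[_]YYYYX
After 9 steps: state p0, head at 1, tape YYY_YYYYX.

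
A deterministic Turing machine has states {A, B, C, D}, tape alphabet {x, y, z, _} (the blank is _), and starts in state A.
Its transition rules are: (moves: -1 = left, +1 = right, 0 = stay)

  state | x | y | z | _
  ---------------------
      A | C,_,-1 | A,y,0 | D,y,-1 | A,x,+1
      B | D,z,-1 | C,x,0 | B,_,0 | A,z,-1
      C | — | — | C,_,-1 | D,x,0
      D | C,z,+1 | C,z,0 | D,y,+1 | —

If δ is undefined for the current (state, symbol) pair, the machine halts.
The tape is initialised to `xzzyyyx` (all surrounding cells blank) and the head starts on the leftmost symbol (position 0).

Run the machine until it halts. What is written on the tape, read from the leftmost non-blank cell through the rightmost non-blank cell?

zzzzzzyyyx

A | ___[x]zzyyyx   read x → write _, move -1, go to C
C | __[_]_zzyyyx   read _ → write x, move 0, go to D
D | __[x]_zzyyyx   read x → write z, move +1, go to C
C | __z[_]zzyyyx   read _ → write x, move 0, go to D
D | __z[x]zzyyyx   read x → write z, move +1, go to C
C | __zz[z]zyyyx   read z → write _, move -1, go to C
C | __z[z]_zyyyx   read z → write _, move -1, go to C
C | __[z]__zyyyx   read z → write _, move -1, go to C
C | _[_]___zyyyx   read _ → write x, move 0, go to D
D | _[x]___zyyyx   read x → write z, move +1, go to C
C | _z[_]__zyyyx   read _ → write x, move 0, go to D
D | _z[x]__zyyyx   read x → write z, move +1, go to C
C | _zz[_]_zyyyx   read _ → write x, move 0, go to D
D | _zz[x]_zyyyx   read x → write z, move +1, go to C
C | _zzz[_]zyyyx   read _ → write x, move 0, go to D
D | _zzz[x]zyyyx   read x → write z, move +1, go to C
C | _zzzz[z]yyyx   read z → write _, move -1, go to C
C | _zzz[z]_yyyx   read z → write _, move -1, go to C
C | _zz[z]__yyyx   read z → write _, move -1, go to C
C | _z[z]___yyyx   read z → write _, move -1, go to C
C | _[z]____yyyx   read z → write _, move -1, go to C
C | [_]_____yyyx   read _ → write x, move 0, go to D
D | [x]_____yyyx   read x → write z, move +1, go to C
C | z[_]____yyyx   read _ → write x, move 0, go to D
D | z[x]____yyyx   read x → write z, move +1, go to C
C | zz[_]___yyyx   read _ → write x, move 0, go to D
D | zz[x]___yyyx   read x → write z, move +1, go to C
C | zzz[_]__yyyx   read _ → write x, move 0, go to D
D | zzz[x]__yyyx   read x → write z, move +1, go to C
C | zzzz[_]_yyyx   read _ → write x, move 0, go to D
D | zzzz[x]_yyyx   read x → write z, move +1, go to C
C | zzzzz[_]yyyx   read _ → write x, move 0, go to D
D | zzzzz[x]yyyx   read x → write z, move +1, go to C
C | zzzzzz[y]yyx
The non-blank tape span at halt is zzzzzzyyyx.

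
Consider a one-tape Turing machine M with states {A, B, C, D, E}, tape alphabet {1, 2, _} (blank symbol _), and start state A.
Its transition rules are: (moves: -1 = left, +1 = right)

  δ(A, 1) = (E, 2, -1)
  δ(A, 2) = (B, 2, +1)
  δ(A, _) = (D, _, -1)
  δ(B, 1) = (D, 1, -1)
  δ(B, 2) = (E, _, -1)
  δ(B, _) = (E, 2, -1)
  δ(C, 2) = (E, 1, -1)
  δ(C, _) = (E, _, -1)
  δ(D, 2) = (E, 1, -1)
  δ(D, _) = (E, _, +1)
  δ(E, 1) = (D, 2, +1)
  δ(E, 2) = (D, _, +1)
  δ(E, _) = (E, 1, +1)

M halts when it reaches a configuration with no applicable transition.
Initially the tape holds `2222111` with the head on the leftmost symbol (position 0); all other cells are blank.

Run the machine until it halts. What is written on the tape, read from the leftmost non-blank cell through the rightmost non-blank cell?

12111

state=A head=0 tape=[2]222111   (A,2)→(B,2,+1)
state=B head=1 tape=2[2]22111   (B,2)→(E,_,-1)
state=E head=0 tape=[2]_22111   (E,2)→(D,_,+1)
state=D head=1 tape=_[_]22111   (D,_)→(E,_,+1)
state=E head=2 tape=__[2]2111   (E,2)→(D,_,+1)
state=D head=3 tape=___[2]111   (D,2)→(E,1,-1)
state=E head=2 tape=__[_]1111   (E,_)→(E,1,+1)
state=E head=3 tape=__1[1]111   (E,1)→(D,2,+1)
state=D head=4 tape=__12[1]11
The non-blank tape span at halt is 12111.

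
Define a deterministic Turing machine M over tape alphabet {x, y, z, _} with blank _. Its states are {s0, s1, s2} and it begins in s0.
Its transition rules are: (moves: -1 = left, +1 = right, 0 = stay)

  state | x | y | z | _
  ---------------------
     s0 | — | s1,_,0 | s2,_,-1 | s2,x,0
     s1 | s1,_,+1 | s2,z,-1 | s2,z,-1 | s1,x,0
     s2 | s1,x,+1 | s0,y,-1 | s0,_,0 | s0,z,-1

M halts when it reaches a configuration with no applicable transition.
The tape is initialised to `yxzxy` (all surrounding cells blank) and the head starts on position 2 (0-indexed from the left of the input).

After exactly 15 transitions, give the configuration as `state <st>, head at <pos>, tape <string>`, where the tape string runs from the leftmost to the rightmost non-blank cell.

state=s0 head=2 tape=yx[z]xy   (s0,z)→(s2,_,-1)
state=s2 head=1 tape=y[x]_xy   (s2,x)→(s1,x,+1)
state=s1 head=2 tape=yx[_]xy   (s1,_)→(s1,x,0)
state=s1 head=2 tape=yx[x]xy   (s1,x)→(s1,_,+1)
state=s1 head=3 tape=yx_[x]y   (s1,x)→(s1,_,+1)
state=s1 head=4 tape=yx__[y]   (s1,y)→(s2,z,-1)
state=s2 head=3 tape=yx_[_]z   (s2,_)→(s0,z,-1)
state=s0 head=2 tape=yx[_]zz   (s0,_)→(s2,x,0)
state=s2 head=2 tape=yx[x]zz   (s2,x)→(s1,x,+1)
state=s1 head=3 tape=yxx[z]z   (s1,z)→(s2,z,-1)
state=s2 head=2 tape=yx[x]zz   (s2,x)→(s1,x,+1)
state=s1 head=3 tape=yxx[z]z   (s1,z)→(s2,z,-1)
state=s2 head=2 tape=yx[x]zz   (s2,x)→(s1,x,+1)
state=s1 head=3 tape=yxx[z]z   (s1,z)→(s2,z,-1)
state=s2 head=2 tape=yx[x]zz   (s2,x)→(s1,x,+1)
state=s1 head=3 tape=yxx[z]z
After 15 steps: state s1, head at 3, tape yxxzz.

state s1, head at 3, tape yxxzz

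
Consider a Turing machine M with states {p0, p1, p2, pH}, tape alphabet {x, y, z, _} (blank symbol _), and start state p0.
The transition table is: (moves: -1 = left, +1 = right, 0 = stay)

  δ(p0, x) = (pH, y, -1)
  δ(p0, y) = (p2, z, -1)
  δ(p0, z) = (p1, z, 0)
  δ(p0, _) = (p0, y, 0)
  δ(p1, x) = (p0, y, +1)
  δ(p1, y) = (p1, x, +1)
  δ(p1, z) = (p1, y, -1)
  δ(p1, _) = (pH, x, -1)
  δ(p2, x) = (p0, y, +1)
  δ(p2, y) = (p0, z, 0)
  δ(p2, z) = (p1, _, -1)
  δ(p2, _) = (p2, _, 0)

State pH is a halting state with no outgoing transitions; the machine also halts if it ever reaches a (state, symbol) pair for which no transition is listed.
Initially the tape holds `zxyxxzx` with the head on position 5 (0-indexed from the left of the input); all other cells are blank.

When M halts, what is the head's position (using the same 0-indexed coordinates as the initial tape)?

-2

p0 | __zxyxx[z]x   read z → write z, move 0, go to p1
p1 | __zxyxx[z]x   read z → write y, move -1, go to p1
p1 | __zxyx[x]yx   read x → write y, move +1, go to p0
p0 | __zxyxy[y]x   read y → write z, move -1, go to p2
p2 | __zxyx[y]zx   read y → write z, move 0, go to p0
p0 | __zxyx[z]zx   read z → write z, move 0, go to p1
p1 | __zxyx[z]zx   read z → write y, move -1, go to p1
p1 | __zxy[x]yzx   read x → write y, move +1, go to p0
p0 | __zxyy[y]zx   read y → write z, move -1, go to p2
p2 | __zxy[y]zzx   read y → write z, move 0, go to p0
p0 | __zxy[z]zzx   read z → write z, move 0, go to p1
p1 | __zxy[z]zzx   read z → write y, move -1, go to p1
p1 | __zx[y]yzzx   read y → write x, move +1, go to p1
p1 | __zxx[y]zzx   read y → write x, move +1, go to p1
p1 | __zxxx[z]zx   read z → write y, move -1, go to p1
p1 | __zxx[x]yzx   read x → write y, move +1, go to p0
p0 | __zxxy[y]zx   read y → write z, move -1, go to p2
p2 | __zxx[y]zzx   read y → write z, move 0, go to p0
p0 | __zxx[z]zzx   read z → write z, move 0, go to p1
p1 | __zxx[z]zzx   read z → write y, move -1, go to p1
p1 | __zx[x]yzzx   read x → write y, move +1, go to p0
p0 | __zxy[y]zzx   read y → write z, move -1, go to p2
p2 | __zx[y]zzzx   read y → write z, move 0, go to p0
p0 | __zx[z]zzzx   read z → write z, move 0, go to p1
p1 | __zx[z]zzzx   read z → write y, move -1, go to p1
p1 | __z[x]yzzzx   read x → write y, move +1, go to p0
p0 | __zy[y]zzzx   read y → write z, move -1, go to p2
p2 | __z[y]zzzzx   read y → write z, move 0, go to p0
p0 | __z[z]zzzzx   read z → write z, move 0, go to p1
p1 | __z[z]zzzzx   read z → write y, move -1, go to p1
p1 | __[z]yzzzzx   read z → write y, move -1, go to p1
p1 | _[_]yyzzzzx   read _ → write x, move -1, go to pH
pH | [_]xyyzzzzx
At halt the head is at cell -2.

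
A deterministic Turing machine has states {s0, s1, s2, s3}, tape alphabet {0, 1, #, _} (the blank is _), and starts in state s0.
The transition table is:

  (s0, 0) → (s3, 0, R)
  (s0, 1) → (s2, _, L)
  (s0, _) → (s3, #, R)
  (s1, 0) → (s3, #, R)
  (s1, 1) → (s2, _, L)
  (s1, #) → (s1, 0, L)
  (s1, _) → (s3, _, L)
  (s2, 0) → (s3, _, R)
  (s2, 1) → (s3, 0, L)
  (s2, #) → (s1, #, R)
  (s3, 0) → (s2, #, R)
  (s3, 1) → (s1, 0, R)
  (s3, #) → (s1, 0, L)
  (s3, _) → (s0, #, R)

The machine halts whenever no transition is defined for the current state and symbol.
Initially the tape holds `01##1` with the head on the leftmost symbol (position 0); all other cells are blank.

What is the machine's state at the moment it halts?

s2

s0 | [0]1##1   read 0 → write 0, move R, go to s3
s3 | 0[1]##1   read 1 → write 0, move R, go to s1
s1 | 00[#]#1   read # → write 0, move L, go to s1
s1 | 0[0]0#1   read 0 → write #, move R, go to s3
s3 | 0#[0]#1   read 0 → write #, move R, go to s2
s2 | 0##[#]1   read # → write #, move R, go to s1
s1 | 0###[1]   read 1 → write _, move L, go to s2
s2 | 0##[#]_   read # → write #, move R, go to s1
s1 | 0###[_]   read _ → write _, move L, go to s3
s3 | 0##[#]_   read # → write 0, move L, go to s1
s1 | 0#[#]0_   read # → write 0, move L, go to s1
s1 | 0[#]00_   read # → write 0, move L, go to s1
s1 | [0]000_   read 0 → write #, move R, go to s3
s3 | #[0]00_   read 0 → write #, move R, go to s2
s2 | ##[0]0_   read 0 → write _, move R, go to s3
s3 | ##_[0]_   read 0 → write #, move R, go to s2
s2 | ##_#[_]
No transition is defined for (s2, _); M halts in state s2.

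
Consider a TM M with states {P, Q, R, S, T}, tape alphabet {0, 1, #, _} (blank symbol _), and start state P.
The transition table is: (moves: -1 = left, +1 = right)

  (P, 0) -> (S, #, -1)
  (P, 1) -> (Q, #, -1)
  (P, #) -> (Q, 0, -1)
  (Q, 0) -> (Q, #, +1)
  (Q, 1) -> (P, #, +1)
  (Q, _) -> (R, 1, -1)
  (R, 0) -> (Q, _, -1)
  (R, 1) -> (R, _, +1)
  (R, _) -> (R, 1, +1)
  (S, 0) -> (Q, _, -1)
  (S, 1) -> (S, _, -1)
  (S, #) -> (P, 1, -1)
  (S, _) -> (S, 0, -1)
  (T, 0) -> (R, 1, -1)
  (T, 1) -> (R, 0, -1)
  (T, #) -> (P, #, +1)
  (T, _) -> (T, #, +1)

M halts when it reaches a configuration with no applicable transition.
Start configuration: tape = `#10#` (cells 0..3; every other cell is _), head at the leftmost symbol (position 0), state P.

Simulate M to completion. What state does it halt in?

P | __[#]10#   read # → write 0, move -1, go to Q
Q | _[_]010#   read _ → write 1, move -1, go to R
R | [_]1010#   read _ → write 1, move +1, go to R
R | 1[1]010#   read 1 → write _, move +1, go to R
R | 1_[0]10#   read 0 → write _, move -1, go to Q
Q | 1[_]_10#   read _ → write 1, move -1, go to R
R | [1]1_10#   read 1 → write _, move +1, go to R
R | _[1]_10#   read 1 → write _, move +1, go to R
R | __[_]10#   read _ → write 1, move +1, go to R
R | __1[1]0#   read 1 → write _, move +1, go to R
R | __1_[0]#   read 0 → write _, move -1, go to Q
Q | __1[_]_#   read _ → write 1, move -1, go to R
R | __[1]1_#   read 1 → write _, move +1, go to R
R | ___[1]_#   read 1 → write _, move +1, go to R
R | ____[_]#   read _ → write 1, move +1, go to R
R | ____1[#]
No transition is defined for (R, #); M halts in state R.

R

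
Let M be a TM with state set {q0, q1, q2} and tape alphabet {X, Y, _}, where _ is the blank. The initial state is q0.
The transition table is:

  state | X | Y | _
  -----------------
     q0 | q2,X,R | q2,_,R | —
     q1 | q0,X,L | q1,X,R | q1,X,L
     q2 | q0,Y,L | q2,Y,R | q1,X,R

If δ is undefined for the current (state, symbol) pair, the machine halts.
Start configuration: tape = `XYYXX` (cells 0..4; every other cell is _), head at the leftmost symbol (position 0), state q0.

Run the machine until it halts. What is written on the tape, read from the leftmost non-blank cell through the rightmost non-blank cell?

XY___YX

q0 | [X]YYXX__   read X → write X, move R, go to q2
q2 | X[Y]YXX__   read Y → write Y, move R, go to q2
q2 | XY[Y]XX__   read Y → write Y, move R, go to q2
q2 | XYY[X]X__   read X → write Y, move L, go to q0
q0 | XY[Y]YX__   read Y → write _, move R, go to q2
q2 | XY_[Y]X__   read Y → write Y, move R, go to q2
q2 | XY_Y[X]__   read X → write Y, move L, go to q0
q0 | XY_[Y]Y__   read Y → write _, move R, go to q2
q2 | XY__[Y]__   read Y → write Y, move R, go to q2
q2 | XY__Y[_]_   read _ → write X, move R, go to q1
q1 | XY__YX[_]   read _ → write X, move L, go to q1
q1 | XY__Y[X]X   read X → write X, move L, go to q0
q0 | XY__[Y]XX   read Y → write _, move R, go to q2
q2 | XY___[X]X   read X → write Y, move L, go to q0
q0 | XY__[_]YX
The non-blank tape span at halt is XY___YX.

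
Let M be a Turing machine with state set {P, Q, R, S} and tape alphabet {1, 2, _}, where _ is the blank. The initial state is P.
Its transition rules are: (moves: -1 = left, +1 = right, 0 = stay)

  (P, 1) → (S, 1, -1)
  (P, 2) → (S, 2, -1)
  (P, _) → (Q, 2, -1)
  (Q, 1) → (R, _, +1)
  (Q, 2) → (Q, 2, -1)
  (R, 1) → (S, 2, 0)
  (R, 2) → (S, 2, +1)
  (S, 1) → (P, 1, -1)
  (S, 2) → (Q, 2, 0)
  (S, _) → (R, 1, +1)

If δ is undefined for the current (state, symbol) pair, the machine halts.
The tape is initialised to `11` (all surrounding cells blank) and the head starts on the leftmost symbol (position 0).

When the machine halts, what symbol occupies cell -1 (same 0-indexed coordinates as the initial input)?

1

state=P head=0 tape=___[1]1   (P,1)→(S,1,-1)
state=S head=-1 tape=__[_]11   (S,_)→(R,1,+1)
state=R head=0 tape=__1[1]1   (R,1)→(S,2,0)
state=S head=0 tape=__1[2]1   (S,2)→(Q,2,0)
state=Q head=0 tape=__1[2]1   (Q,2)→(Q,2,-1)
state=Q head=-1 tape=__[1]21   (Q,1)→(R,_,+1)
state=R head=0 tape=___[2]1   (R,2)→(S,2,+1)
state=S head=1 tape=___2[1]   (S,1)→(P,1,-1)
state=P head=0 tape=___[2]1   (P,2)→(S,2,-1)
state=S head=-1 tape=__[_]21   (S,_)→(R,1,+1)
state=R head=0 tape=__1[2]1   (R,2)→(S,2,+1)
state=S head=1 tape=__12[1]   (S,1)→(P,1,-1)
state=P head=0 tape=__1[2]1   (P,2)→(S,2,-1)
state=S head=-1 tape=__[1]21   (S,1)→(P,1,-1)
state=P head=-2 tape=_[_]121   (P,_)→(Q,2,-1)
state=Q head=-3 tape=[_]2121
Cell -1 holds 1 when M halts.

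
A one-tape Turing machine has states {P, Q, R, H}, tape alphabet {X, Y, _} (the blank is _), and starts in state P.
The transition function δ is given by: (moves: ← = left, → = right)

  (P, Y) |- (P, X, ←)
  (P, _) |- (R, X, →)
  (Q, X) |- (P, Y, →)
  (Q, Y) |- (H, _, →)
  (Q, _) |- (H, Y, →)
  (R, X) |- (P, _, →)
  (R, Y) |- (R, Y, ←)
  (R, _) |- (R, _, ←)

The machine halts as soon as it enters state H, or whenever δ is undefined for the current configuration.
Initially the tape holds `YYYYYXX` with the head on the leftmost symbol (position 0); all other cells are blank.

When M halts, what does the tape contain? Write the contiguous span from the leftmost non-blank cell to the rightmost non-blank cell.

state=P head=0 tape=_[Y]YYYYXX   (P,Y)→(P,X,←)
state=P head=-1 tape=[_]XYYYYXX   (P,_)→(R,X,→)
state=R head=0 tape=X[X]YYYYXX   (R,X)→(P,_,→)
state=P head=1 tape=X_[Y]YYYXX   (P,Y)→(P,X,←)
state=P head=0 tape=X[_]XYYYXX   (P,_)→(R,X,→)
state=R head=1 tape=XX[X]YYYXX   (R,X)→(P,_,→)
state=P head=2 tape=XX_[Y]YYXX   (P,Y)→(P,X,←)
state=P head=1 tape=XX[_]XYYXX   (P,_)→(R,X,→)
state=R head=2 tape=XXX[X]YYXX   (R,X)→(P,_,→)
state=P head=3 tape=XXX_[Y]YXX   (P,Y)→(P,X,←)
state=P head=2 tape=XXX[_]XYXX   (P,_)→(R,X,→)
state=R head=3 tape=XXXX[X]YXX   (R,X)→(P,_,→)
state=P head=4 tape=XXXX_[Y]XX   (P,Y)→(P,X,←)
state=P head=3 tape=XXXX[_]XXX   (P,_)→(R,X,→)
state=R head=4 tape=XXXXX[X]XX   (R,X)→(P,_,→)
state=P head=5 tape=XXXXX_[X]X
The non-blank tape span at halt is XXXXX_XX.

XXXXX_XX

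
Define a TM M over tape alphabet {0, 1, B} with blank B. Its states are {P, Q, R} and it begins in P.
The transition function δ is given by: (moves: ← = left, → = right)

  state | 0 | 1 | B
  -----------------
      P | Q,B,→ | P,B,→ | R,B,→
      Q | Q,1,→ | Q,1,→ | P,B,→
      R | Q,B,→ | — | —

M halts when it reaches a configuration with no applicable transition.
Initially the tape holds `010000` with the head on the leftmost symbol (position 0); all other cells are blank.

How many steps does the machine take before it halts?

8

P | [0]10000BBB   read 0 → write B, move →, go to Q
Q | B[1]0000BBB   read 1 → write 1, move →, go to Q
Q | B1[0]000BBB   read 0 → write 1, move →, go to Q
Q | B11[0]00BBB   read 0 → write 1, move →, go to Q
Q | B111[0]0BBB   read 0 → write 1, move →, go to Q
Q | B1111[0]BBB   read 0 → write 1, move →, go to Q
Q | B11111[B]BB   read B → write B, move →, go to P
P | B11111B[B]B   read B → write B, move →, go to R
R | B11111BB[B]
M halts after 8 transitions.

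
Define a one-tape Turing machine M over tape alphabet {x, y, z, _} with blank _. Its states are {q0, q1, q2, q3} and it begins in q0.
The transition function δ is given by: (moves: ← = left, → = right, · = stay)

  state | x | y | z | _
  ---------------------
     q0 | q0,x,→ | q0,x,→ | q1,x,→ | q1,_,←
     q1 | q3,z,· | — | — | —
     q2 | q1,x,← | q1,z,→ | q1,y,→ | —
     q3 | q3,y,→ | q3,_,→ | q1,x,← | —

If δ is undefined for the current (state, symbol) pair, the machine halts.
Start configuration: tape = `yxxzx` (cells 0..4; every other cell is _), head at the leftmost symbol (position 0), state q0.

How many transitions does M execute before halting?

state=q0 head=0 tape=_[y]xxzx   (q0,y)→(q0,x,→)
state=q0 head=1 tape=_x[x]xzx   (q0,x)→(q0,x,→)
state=q0 head=2 tape=_xx[x]zx   (q0,x)→(q0,x,→)
state=q0 head=3 tape=_xxx[z]x   (q0,z)→(q1,x,→)
state=q1 head=4 tape=_xxxx[x]   (q1,x)→(q3,z,·)
state=q3 head=4 tape=_xxxx[z]   (q3,z)→(q1,x,←)
state=q1 head=3 tape=_xxx[x]x   (q1,x)→(q3,z,·)
state=q3 head=3 tape=_xxx[z]x   (q3,z)→(q1,x,←)
state=q1 head=2 tape=_xx[x]xx   (q1,x)→(q3,z,·)
state=q3 head=2 tape=_xx[z]xx   (q3,z)→(q1,x,←)
state=q1 head=1 tape=_x[x]xxx   (q1,x)→(q3,z,·)
state=q3 head=1 tape=_x[z]xxx   (q3,z)→(q1,x,←)
state=q1 head=0 tape=_[x]xxxx   (q1,x)→(q3,z,·)
state=q3 head=0 tape=_[z]xxxx   (q3,z)→(q1,x,←)
state=q1 head=-1 tape=[_]xxxxx
M halts after 14 transitions.

14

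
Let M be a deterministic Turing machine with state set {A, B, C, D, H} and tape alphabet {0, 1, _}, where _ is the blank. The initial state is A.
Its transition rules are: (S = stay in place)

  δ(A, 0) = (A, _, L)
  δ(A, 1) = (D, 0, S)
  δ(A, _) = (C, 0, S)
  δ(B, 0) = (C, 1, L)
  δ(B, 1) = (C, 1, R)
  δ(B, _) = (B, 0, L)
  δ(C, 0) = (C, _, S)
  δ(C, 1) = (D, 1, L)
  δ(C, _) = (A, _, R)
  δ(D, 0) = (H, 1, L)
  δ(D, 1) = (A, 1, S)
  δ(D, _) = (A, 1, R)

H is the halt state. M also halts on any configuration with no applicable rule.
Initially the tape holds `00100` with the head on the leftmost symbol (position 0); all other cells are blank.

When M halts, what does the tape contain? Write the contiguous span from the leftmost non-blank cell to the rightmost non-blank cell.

100

A | _[0]0100   read 0 → write _, move L, go to A
A | [_]_0100   read _ → write 0, move S, go to C
C | [0]_0100   read 0 → write _, move S, go to C
C | [_]_0100   read _ → write _, move R, go to A
A | _[_]0100   read _ → write 0, move S, go to C
C | _[0]0100   read 0 → write _, move S, go to C
C | _[_]0100   read _ → write _, move R, go to A
A | __[0]100   read 0 → write _, move L, go to A
A | _[_]_100   read _ → write 0, move S, go to C
C | _[0]_100   read 0 → write _, move S, go to C
C | _[_]_100   read _ → write _, move R, go to A
A | __[_]100   read _ → write 0, move S, go to C
C | __[0]100   read 0 → write _, move S, go to C
C | __[_]100   read _ → write _, move R, go to A
A | ___[1]00   read 1 → write 0, move S, go to D
D | ___[0]00   read 0 → write 1, move L, go to H
H | __[_]100
The non-blank tape span at halt is 100.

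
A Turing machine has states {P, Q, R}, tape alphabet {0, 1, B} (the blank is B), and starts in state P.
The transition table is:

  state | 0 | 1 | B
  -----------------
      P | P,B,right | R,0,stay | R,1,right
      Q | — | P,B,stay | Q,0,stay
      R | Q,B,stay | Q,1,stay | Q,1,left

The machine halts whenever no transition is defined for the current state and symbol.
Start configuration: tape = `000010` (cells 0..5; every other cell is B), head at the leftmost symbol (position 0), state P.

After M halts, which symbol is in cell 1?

B

state=P head=0 tape=[0]00010   (P,0)→(P,B,right)
state=P head=1 tape=B[0]0010   (P,0)→(P,B,right)
state=P head=2 tape=BB[0]010   (P,0)→(P,B,right)
state=P head=3 tape=BBB[0]10   (P,0)→(P,B,right)
state=P head=4 tape=BBBB[1]0   (P,1)→(R,0,stay)
state=R head=4 tape=BBBB[0]0   (R,0)→(Q,B,stay)
state=Q head=4 tape=BBBB[B]0   (Q,B)→(Q,0,stay)
state=Q head=4 tape=BBBB[0]0
Cell 1 holds B when M halts.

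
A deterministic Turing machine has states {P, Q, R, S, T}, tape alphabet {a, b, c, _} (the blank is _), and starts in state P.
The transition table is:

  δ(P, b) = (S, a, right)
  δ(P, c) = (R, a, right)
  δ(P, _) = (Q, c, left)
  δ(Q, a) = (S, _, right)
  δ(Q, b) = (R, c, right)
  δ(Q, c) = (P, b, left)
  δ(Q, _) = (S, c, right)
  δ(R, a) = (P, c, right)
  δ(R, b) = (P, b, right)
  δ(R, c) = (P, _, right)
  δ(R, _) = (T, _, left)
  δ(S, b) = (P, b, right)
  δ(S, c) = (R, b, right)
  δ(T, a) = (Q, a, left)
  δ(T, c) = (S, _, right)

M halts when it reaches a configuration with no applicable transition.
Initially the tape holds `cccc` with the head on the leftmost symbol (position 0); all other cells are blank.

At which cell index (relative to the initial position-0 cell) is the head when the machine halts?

4

P | [c]ccc__   read c → write a, move right, go to R
R | a[c]cc__   read c → write _, move right, go to P
P | a_[c]c__   read c → write a, move right, go to R
R | a_a[c]__   read c → write _, move right, go to P
P | a_a_[_]_   read _ → write c, move left, go to Q
Q | a_a[_]c_   read _ → write c, move right, go to S
S | a_ac[c]_   read c → write b, move right, go to R
R | a_acb[_]   read _ → write _, move left, go to T
T | a_ac[b]_
At halt the head is at cell 4.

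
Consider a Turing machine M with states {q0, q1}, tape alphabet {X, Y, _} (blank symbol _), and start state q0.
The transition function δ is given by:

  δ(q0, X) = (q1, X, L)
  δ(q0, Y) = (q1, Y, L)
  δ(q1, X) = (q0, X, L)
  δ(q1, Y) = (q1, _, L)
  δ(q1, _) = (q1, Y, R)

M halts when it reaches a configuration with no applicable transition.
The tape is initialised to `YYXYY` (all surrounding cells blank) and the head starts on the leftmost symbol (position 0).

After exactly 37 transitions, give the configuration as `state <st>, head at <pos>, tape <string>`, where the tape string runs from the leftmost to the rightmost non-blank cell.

q0 | _____[Y]YXYY   read Y → write Y, move L, go to q1
q1 | ____[_]YYXYY   read _ → write Y, move R, go to q1
q1 | ____Y[Y]YXYY   read Y → write _, move L, go to q1
q1 | ____[Y]_YXYY   read Y → write _, move L, go to q1
q1 | ___[_]__YXYY   read _ → write Y, move R, go to q1
q1 | ___Y[_]_YXYY   read _ → write Y, move R, go to q1
q1 | ___YY[_]YXYY   read _ → write Y, move R, go to q1
q1 | ___YYY[Y]XYY   read Y → write _, move L, go to q1
q1 | ___YY[Y]_XYY   read Y → write _, move L, go to q1
q1 | ___Y[Y]__XYY   read Y → write _, move L, go to q1
q1 | ___[Y]___XYY   read Y → write _, move L, go to q1
q1 | __[_]____XYY   read _ → write Y, move R, go to q1
q1 | __Y[_]___XYY   read _ → write Y, move R, go to q1
q1 | __YY[_]__XYY   read _ → write Y, move R, go to q1
q1 | __YYY[_]_XYY   read _ → write Y, move R, go to q1
q1 | __YYYY[_]XYY   read _ → write Y, move R, go to q1
q1 | __YYYYY[X]YY   read X → write X, move L, go to q0
q0 | __YYYY[Y]XYY   read Y → write Y, move L, go to q1
q1 | __YYY[Y]YXYY   read Y → write _, move L, go to q1
q1 | __YY[Y]_YXYY   read Y → write _, move L, go to q1
q1 | __Y[Y]__YXYY   read Y → write _, move L, go to q1
q1 | __[Y]___YXYY   read Y → write _, move L, go to q1
q1 | _[_]____YXYY   read _ → write Y, move R, go to q1
q1 | _Y[_]___YXYY   read _ → write Y, move R, go to q1
q1 | _YY[_]__YXYY   read _ → write Y, move R, go to q1
q1 | _YYY[_]_YXYY   read _ → write Y, move R, go to q1
q1 | _YYYY[_]YXYY   read _ → write Y, move R, go to q1
q1 | _YYYYY[Y]XYY   read Y → write _, move L, go to q1
q1 | _YYYY[Y]_XYY   read Y → write _, move L, go to q1
q1 | _YYY[Y]__XYY   read Y → write _, move L, go to q1
q1 | _YY[Y]___XYY   read Y → write _, move L, go to q1
q1 | _Y[Y]____XYY   read Y → write _, move L, go to q1
q1 | _[Y]_____XYY   read Y → write _, move L, go to q1
q1 | [_]______XYY   read _ → write Y, move R, go to q1
q1 | Y[_]_____XYY   read _ → write Y, move R, go to q1
q1 | YY[_]____XYY   read _ → write Y, move R, go to q1
q1 | YYY[_]___XYY   read _ → write Y, move R, go to q1
q1 | YYYY[_]__XYY
After 37 steps: state q1, head at -1, tape YYYY___XYY.

state q1, head at -1, tape YYYY___XYY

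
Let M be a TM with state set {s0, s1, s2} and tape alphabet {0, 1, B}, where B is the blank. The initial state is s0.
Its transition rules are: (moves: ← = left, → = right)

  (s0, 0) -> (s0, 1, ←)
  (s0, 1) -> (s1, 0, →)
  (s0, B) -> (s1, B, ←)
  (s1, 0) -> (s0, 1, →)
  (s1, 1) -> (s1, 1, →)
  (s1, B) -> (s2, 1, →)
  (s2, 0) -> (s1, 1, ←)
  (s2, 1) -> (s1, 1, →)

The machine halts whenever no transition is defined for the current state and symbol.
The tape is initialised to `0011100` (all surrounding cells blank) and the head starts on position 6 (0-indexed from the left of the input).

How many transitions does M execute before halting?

6

state=s0 head=6 tape=001110[0]BB   (s0,0)→(s0,1,←)
state=s0 head=5 tape=00111[0]1BB   (s0,0)→(s0,1,←)
state=s0 head=4 tape=0011[1]11BB   (s0,1)→(s1,0,→)
state=s1 head=5 tape=00110[1]1BB   (s1,1)→(s1,1,→)
state=s1 head=6 tape=001101[1]BB   (s1,1)→(s1,1,→)
state=s1 head=7 tape=0011011[B]B   (s1,B)→(s2,1,→)
state=s2 head=8 tape=00110111[B]
M halts after 6 transitions.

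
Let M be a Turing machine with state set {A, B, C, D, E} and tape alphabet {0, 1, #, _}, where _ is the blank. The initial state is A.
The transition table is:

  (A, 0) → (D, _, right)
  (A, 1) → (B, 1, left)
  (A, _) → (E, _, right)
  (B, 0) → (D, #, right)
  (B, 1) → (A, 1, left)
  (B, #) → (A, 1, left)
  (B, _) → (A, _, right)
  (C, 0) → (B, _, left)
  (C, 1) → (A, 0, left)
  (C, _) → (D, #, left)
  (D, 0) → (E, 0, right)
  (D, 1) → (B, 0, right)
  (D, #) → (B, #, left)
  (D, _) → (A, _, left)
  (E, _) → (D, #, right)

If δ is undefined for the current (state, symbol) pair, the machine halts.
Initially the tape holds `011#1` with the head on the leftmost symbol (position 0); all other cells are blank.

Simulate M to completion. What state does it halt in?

A

A | [0]11#1____   read 0 → write _, move right, go to D
D | _[1]1#1____   read 1 → write 0, move right, go to B
B | _0[1]#1____   read 1 → write 1, move left, go to A
A | _[0]1#1____   read 0 → write _, move right, go to D
D | __[1]#1____   read 1 → write 0, move right, go to B
B | __0[#]1____   read # → write 1, move left, go to A
A | __[0]11____   read 0 → write _, move right, go to D
D | ___[1]1____   read 1 → write 0, move right, go to B
B | ___0[1]____   read 1 → write 1, move left, go to A
A | ___[0]1____   read 0 → write _, move right, go to D
D | ____[1]____   read 1 → write 0, move right, go to B
B | ____0[_]___   read _ → write _, move right, go to A
A | ____0_[_]__   read _ → write _, move right, go to E
E | ____0__[_]_   read _ → write #, move right, go to D
D | ____0__#[_]   read _ → write _, move left, go to A
A | ____0__[#]_
No transition is defined for (A, #); M halts in state A.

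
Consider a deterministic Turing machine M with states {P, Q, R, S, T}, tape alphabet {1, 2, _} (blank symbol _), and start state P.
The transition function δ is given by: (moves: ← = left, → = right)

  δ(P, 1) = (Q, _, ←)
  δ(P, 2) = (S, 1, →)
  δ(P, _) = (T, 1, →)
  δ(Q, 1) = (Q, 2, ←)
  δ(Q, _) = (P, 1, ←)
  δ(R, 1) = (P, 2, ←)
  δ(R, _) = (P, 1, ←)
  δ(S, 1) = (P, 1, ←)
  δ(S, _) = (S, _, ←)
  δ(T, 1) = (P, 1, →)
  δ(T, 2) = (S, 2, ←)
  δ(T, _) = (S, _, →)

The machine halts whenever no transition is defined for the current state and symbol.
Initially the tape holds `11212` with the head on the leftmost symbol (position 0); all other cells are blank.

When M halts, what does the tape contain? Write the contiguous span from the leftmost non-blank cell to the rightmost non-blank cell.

111222_12

state=P head=0 tape=____[1]1212   (P,1)→(Q,_,←)
state=Q head=-1 tape=___[_]_1212   (Q,_)→(P,1,←)
state=P head=-2 tape=__[_]1_1212   (P,_)→(T,1,→)
state=T head=-1 tape=__1[1]_1212   (T,1)→(P,1,→)
state=P head=0 tape=__11[_]1212   (P,_)→(T,1,→)
state=T head=1 tape=__111[1]212   (T,1)→(P,1,→)
state=P head=2 tape=__1111[2]12   (P,2)→(S,1,→)
state=S head=3 tape=__11111[1]2   (S,1)→(P,1,←)
state=P head=2 tape=__1111[1]12   (P,1)→(Q,_,←)
state=Q head=1 tape=__111[1]_12   (Q,1)→(Q,2,←)
state=Q head=0 tape=__11[1]2_12   (Q,1)→(Q,2,←)
state=Q head=-1 tape=__1[1]22_12   (Q,1)→(Q,2,←)
state=Q head=-2 tape=__[1]222_12   (Q,1)→(Q,2,←)
state=Q head=-3 tape=_[_]2222_12   (Q,_)→(P,1,←)
state=P head=-4 tape=[_]12222_12   (P,_)→(T,1,→)
state=T head=-3 tape=1[1]2222_12   (T,1)→(P,1,→)
state=P head=-2 tape=11[2]222_12   (P,2)→(S,1,→)
state=S head=-1 tape=111[2]22_12
The non-blank tape span at halt is 111222_12.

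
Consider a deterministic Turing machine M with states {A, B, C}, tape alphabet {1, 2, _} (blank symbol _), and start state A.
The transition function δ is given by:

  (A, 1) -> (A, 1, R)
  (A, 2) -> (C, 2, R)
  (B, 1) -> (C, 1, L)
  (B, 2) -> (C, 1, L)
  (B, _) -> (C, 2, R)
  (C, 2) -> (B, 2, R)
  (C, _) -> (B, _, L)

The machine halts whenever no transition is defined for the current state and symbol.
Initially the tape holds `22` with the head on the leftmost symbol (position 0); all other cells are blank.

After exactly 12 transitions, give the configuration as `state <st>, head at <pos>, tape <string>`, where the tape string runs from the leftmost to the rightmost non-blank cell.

state B, head at 2, tape 221

A | [2]2__   read 2 → write 2, move R, go to C
C | 2[2]__   read 2 → write 2, move R, go to B
B | 22[_]_   read _ → write 2, move R, go to C
C | 222[_]   read _ → write _, move L, go to B
B | 22[2]_   read 2 → write 1, move L, go to C
C | 2[2]1_   read 2 → write 2, move R, go to B
B | 22[1]_   read 1 → write 1, move L, go to C
C | 2[2]1_   read 2 → write 2, move R, go to B
B | 22[1]_   read 1 → write 1, move L, go to C
C | 2[2]1_   read 2 → write 2, move R, go to B
B | 22[1]_   read 1 → write 1, move L, go to C
C | 2[2]1_   read 2 → write 2, move R, go to B
B | 22[1]_
After 12 steps: state B, head at 2, tape 221.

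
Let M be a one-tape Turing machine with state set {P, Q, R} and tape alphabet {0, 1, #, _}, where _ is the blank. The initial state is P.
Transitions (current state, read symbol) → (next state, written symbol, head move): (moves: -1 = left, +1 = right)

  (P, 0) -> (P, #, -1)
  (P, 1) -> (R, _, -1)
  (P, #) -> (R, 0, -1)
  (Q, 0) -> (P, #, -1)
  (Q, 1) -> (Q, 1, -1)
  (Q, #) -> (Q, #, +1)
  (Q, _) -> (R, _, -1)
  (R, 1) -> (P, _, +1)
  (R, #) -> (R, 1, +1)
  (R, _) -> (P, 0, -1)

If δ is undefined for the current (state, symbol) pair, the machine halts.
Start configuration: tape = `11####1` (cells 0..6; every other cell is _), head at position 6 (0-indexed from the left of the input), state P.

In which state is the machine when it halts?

state=P head=6 tape=11####[1]   (P,1)→(R,_,-1)
state=R head=5 tape=11###[#]_   (R,#)→(R,1,+1)
state=R head=6 tape=11###1[_]   (R,_)→(P,0,-1)
state=P head=5 tape=11###[1]0   (P,1)→(R,_,-1)
state=R head=4 tape=11##[#]_0   (R,#)→(R,1,+1)
state=R head=5 tape=11##1[_]0   (R,_)→(P,0,-1)
state=P head=4 tape=11##[1]00   (P,1)→(R,_,-1)
state=R head=3 tape=11#[#]_00   (R,#)→(R,1,+1)
state=R head=4 tape=11#1[_]00   (R,_)→(P,0,-1)
state=P head=3 tape=11#[1]000   (P,1)→(R,_,-1)
state=R head=2 tape=11[#]_000   (R,#)→(R,1,+1)
state=R head=3 tape=111[_]000   (R,_)→(P,0,-1)
state=P head=2 tape=11[1]0000   (P,1)→(R,_,-1)
state=R head=1 tape=1[1]_0000   (R,1)→(P,_,+1)
state=P head=2 tape=1_[_]0000
No transition is defined for (P, _); M halts in state P.

P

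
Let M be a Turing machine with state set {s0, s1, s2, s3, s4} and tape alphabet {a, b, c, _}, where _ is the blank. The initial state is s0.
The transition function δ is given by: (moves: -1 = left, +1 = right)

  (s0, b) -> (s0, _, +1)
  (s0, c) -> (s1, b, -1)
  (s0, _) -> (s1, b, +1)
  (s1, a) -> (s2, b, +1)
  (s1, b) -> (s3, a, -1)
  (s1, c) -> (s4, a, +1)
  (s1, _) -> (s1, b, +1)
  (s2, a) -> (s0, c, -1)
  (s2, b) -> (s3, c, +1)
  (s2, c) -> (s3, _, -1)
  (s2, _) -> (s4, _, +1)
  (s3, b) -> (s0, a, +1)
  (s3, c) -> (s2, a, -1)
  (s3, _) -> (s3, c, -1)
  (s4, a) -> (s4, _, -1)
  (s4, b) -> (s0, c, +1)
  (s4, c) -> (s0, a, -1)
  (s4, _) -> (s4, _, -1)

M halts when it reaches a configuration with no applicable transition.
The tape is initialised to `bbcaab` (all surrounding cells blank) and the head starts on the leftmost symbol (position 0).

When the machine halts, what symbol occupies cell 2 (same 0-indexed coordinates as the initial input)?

a

state=s0 head=0 tape=[b]bcaab   (s0,b)→(s0,_,+1)
state=s0 head=1 tape=_[b]caab   (s0,b)→(s0,_,+1)
state=s0 head=2 tape=__[c]aab   (s0,c)→(s1,b,-1)
state=s1 head=1 tape=_[_]baab   (s1,_)→(s1,b,+1)
state=s1 head=2 tape=_b[b]aab   (s1,b)→(s3,a,-1)
state=s3 head=1 tape=_[b]aaab   (s3,b)→(s0,a,+1)
state=s0 head=2 tape=_a[a]aab
Cell 2 holds a when M halts.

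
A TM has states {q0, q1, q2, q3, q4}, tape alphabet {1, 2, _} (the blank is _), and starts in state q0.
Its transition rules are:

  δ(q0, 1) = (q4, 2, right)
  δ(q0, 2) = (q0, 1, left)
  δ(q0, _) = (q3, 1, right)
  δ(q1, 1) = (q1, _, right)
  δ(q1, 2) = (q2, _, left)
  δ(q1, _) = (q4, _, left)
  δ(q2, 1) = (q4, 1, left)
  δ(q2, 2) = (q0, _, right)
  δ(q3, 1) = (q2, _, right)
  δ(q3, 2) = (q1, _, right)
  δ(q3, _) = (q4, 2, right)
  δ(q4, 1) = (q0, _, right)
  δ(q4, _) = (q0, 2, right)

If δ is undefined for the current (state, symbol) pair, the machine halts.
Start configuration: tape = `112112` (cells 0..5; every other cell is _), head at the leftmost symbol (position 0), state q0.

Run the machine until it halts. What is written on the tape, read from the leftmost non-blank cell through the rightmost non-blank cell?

21221

state=q0 head=0 tape=[1]12112_   (q0,1)→(q4,2,right)
state=q4 head=1 tape=2[1]2112_   (q4,1)→(q0,_,right)
state=q0 head=2 tape=2_[2]112_   (q0,2)→(q0,1,left)
state=q0 head=1 tape=2[_]1112_   (q0,_)→(q3,1,right)
state=q3 head=2 tape=21[1]112_   (q3,1)→(q2,_,right)
state=q2 head=3 tape=21_[1]12_   (q2,1)→(q4,1,left)
state=q4 head=2 tape=21[_]112_   (q4,_)→(q0,2,right)
state=q0 head=3 tape=212[1]12_   (q0,1)→(q4,2,right)
state=q4 head=4 tape=2122[1]2_   (q4,1)→(q0,_,right)
state=q0 head=5 tape=2122_[2]_   (q0,2)→(q0,1,left)
state=q0 head=4 tape=2122[_]1_   (q0,_)→(q3,1,right)
state=q3 head=5 tape=21221[1]_   (q3,1)→(q2,_,right)
state=q2 head=6 tape=21221_[_]
The non-blank tape span at halt is 21221.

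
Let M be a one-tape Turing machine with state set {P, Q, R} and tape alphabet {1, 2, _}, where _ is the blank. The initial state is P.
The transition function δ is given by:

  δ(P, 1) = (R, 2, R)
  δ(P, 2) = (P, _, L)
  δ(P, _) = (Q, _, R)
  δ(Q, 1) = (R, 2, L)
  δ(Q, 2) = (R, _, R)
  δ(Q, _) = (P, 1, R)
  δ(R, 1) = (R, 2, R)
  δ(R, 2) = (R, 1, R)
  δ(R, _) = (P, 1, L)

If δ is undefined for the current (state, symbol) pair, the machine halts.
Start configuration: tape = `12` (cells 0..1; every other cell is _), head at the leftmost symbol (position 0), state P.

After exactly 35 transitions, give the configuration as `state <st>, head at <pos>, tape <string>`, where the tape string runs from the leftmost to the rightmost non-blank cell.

state=P head=0 tape=_[1]2____   (P,1)→(R,2,R)
state=R head=1 tape=_2[2]____   (R,2)→(R,1,R)
state=R head=2 tape=_21[_]___   (R,_)→(P,1,L)
state=P head=1 tape=_2[1]1___   (P,1)→(R,2,R)
state=R head=2 tape=_22[1]___   (R,1)→(R,2,R)
state=R head=3 tape=_222[_]__   (R,_)→(P,1,L)
state=P head=2 tape=_22[2]1__   (P,2)→(P,_,L)
state=P head=1 tape=_2[2]_1__   (P,2)→(P,_,L)
state=P head=0 tape=_[2]__1__   (P,2)→(P,_,L)
state=P head=-1 tape=[_]___1__   (P,_)→(Q,_,R)
state=Q head=0 tape=_[_]__1__   (Q,_)→(P,1,R)
state=P head=1 tape=_1[_]_1__   (P,_)→(Q,_,R)
state=Q head=2 tape=_1_[_]1__   (Q,_)→(P,1,R)
state=P head=3 tape=_1_1[1]__   (P,1)→(R,2,R)
state=R head=4 tape=_1_12[_]_   (R,_)→(P,1,L)
state=P head=3 tape=_1_1[2]1_   (P,2)→(P,_,L)
state=P head=2 tape=_1_[1]_1_   (P,1)→(R,2,R)
state=R head=3 tape=_1_2[_]1_   (R,_)→(P,1,L)
state=P head=2 tape=_1_[2]11_   (P,2)→(P,_,L)
state=P head=1 tape=_1[_]_11_   (P,_)→(Q,_,R)
state=Q head=2 tape=_1_[_]11_   (Q,_)→(P,1,R)
state=P head=3 tape=_1_1[1]1_   (P,1)→(R,2,R)
state=R head=4 tape=_1_12[1]_   (R,1)→(R,2,R)
state=R head=5 tape=_1_122[_]   (R,_)→(P,1,L)
state=P head=4 tape=_1_12[2]1   (P,2)→(P,_,L)
state=P head=3 tape=_1_1[2]_1   (P,2)→(P,_,L)
state=P head=2 tape=_1_[1]__1   (P,1)→(R,2,R)
state=R head=3 tape=_1_2[_]_1   (R,_)→(P,1,L)
state=P head=2 tape=_1_[2]1_1   (P,2)→(P,_,L)
state=P head=1 tape=_1[_]_1_1   (P,_)→(Q,_,R)
state=Q head=2 tape=_1_[_]1_1   (Q,_)→(P,1,R)
state=P head=3 tape=_1_1[1]_1   (P,1)→(R,2,R)
state=R head=4 tape=_1_12[_]1   (R,_)→(P,1,L)
state=P head=3 tape=_1_1[2]11   (P,2)→(P,_,L)
state=P head=2 tape=_1_[1]_11   (P,1)→(R,2,R)
state=R head=3 tape=_1_2[_]11
After 35 steps: state R, head at 3, tape 1_2_11.

state R, head at 3, tape 1_2_11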